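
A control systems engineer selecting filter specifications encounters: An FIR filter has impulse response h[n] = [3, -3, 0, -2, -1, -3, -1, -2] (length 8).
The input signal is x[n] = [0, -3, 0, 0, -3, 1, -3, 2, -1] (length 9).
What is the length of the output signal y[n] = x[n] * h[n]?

For linear convolution, the output length is:
len(y) = len(x) + len(h) - 1 = 9 + 8 - 1 = 16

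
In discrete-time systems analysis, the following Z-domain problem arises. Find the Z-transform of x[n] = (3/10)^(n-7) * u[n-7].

Time-shifting property: if X(z) = Z{x[n]}, then Z{x[n-d]} = z^(-d) * X(z)
X(z) = z/(z - 3/10) for x[n] = (3/10)^n * u[n]
Z{x[n-7]} = z^(-7) * z/(z - 3/10) = z^(-6)/(z - 3/10)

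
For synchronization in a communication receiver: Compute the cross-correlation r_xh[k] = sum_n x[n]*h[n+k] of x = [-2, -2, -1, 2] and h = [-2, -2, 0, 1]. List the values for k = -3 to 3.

Both sequences indexed from 0 and zero outside their support.
Lags with overlap: k = -3 to 3.
  r_xh[-3] = x[3]*h[0] = -4
  r_xh[-2] = x[2]*h[0] + x[3]*h[1] = -2
  r_xh[-1] = x[1]*h[0] + x[2]*h[1] + x[3]*h[2] = 6
  r_xh[0] = x[0]*h[0] + x[1]*h[1] + x[2]*h[2] + x[3]*h[3] = 10
  r_xh[1] = x[0]*h[1] + x[1]*h[2] + x[2]*h[3] = 3
  r_xh[2] = x[0]*h[2] + x[1]*h[3] = -2
  r_xh[3] = x[0]*h[3] = -2
r_xh = [-4, -2, 6, 10, 3, -2, -2] (for k = -3, ..., 3)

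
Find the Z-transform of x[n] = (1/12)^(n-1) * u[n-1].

Time-shifting property: if X(z) = Z{x[n]}, then Z{x[n-d]} = z^(-d) * X(z)
X(z) = z/(z - 1/12) for x[n] = (1/12)^n * u[n]
Z{x[n-1]} = z^(-1) * z/(z - 1/12) = 1/(z - 1/12)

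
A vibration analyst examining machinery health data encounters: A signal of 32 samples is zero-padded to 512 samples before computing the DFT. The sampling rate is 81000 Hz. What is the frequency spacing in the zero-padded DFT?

Original DFT: N = 32, resolution = f_s/N = 81000/32 = 10125/4 Hz
Zero-padded DFT: N = 512, resolution = f_s/N = 81000/512 = 10125/64 Hz
Zero-padding interpolates the spectrum (finer frequency grid)
but does NOT improve the true spectral resolution (ability to resolve close frequencies).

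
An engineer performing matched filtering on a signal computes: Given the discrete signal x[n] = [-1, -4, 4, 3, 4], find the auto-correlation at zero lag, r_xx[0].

The auto-correlation at zero lag r_xx[0] equals the signal energy.
r_xx[0] = sum of x[n]^2 = (-1)^2 + (-4)^2 + 4^2 + 3^2 + 4^2
= 1 + 16 + 16 + 9 + 16 = 58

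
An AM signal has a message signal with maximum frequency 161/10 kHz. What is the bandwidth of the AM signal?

In AM (double-sideband), the bandwidth is twice the message frequency.
BW = 2 * f_m = 2 * 161/10 kHz = 161/5 kHz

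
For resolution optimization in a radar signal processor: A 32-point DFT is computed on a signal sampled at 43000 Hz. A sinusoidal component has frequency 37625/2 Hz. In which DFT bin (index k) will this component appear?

DFT frequency resolution = f_s/N = 43000/32 = 5375/4 Hz
Bin index k = f_signal / resolution = 37625/2 / 5375/4 = 14
The signal frequency 37625/2 Hz falls in DFT bin k = 14.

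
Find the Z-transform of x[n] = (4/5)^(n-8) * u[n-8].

Time-shifting property: if X(z) = Z{x[n]}, then Z{x[n-d]} = z^(-d) * X(z)
X(z) = z/(z - 4/5) for x[n] = (4/5)^n * u[n]
Z{x[n-8]} = z^(-8) * z/(z - 4/5) = z^(-7)/(z - 4/5)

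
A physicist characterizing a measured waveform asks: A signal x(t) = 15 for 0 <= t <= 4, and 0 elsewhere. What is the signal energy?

Energy = integral of |x(t)|^2 dt over the signal duration
= 15^2 * 4 = 225 * 4 = 900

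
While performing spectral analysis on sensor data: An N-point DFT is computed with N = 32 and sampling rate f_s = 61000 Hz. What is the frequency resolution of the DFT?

DFT frequency resolution = f_s / N
= 61000 / 32 = 7625/4 Hz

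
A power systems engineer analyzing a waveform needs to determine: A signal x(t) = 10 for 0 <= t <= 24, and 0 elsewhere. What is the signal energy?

Energy = integral of |x(t)|^2 dt over the signal duration
= 10^2 * 24 = 100 * 24 = 2400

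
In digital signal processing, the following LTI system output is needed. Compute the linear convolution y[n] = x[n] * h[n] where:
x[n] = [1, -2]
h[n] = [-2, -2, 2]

y[n] = sum_k x[k]*h[n-k]. Output length = len(x) + len(h) - 1 = 2 + 3 - 1 = 4.
y[0] = 1*-2 = -2
y[1] = -2*-2 + 1*-2 = 2
y[2] = -2*-2 + 1*2 = 6
y[3] = -2*2 = -4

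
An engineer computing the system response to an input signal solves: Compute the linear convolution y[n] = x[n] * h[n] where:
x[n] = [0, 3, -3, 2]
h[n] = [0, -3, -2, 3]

y[n] = sum_k x[k]*h[n-k]. Output length = len(x) + len(h) - 1 = 4 + 4 - 1 = 7.
y[0] = 0*0 = 0
y[1] = 3*0 + 0*-3 = 0
y[2] = -3*0 + 3*-3 + 0*-2 = -9
y[3] = 2*0 + -3*-3 + 3*-2 + 0*3 = 3
y[4] = 2*-3 + -3*-2 + 3*3 = 9
y[5] = 2*-2 + -3*3 = -13
y[6] = 2*3 = 6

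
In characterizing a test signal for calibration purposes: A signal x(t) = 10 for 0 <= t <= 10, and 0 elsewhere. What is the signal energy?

Energy = integral of |x(t)|^2 dt over the signal duration
= 10^2 * 10 = 100 * 10 = 1000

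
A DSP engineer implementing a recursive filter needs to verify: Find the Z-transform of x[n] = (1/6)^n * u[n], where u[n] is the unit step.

The Z-transform of a^n * u[n] is z/(z-a) for |z| > |a|.
Here a = 1/6, so X(z) = z/(z - (1/6)) = 6z/(6z - 1)
ROC: |z| > 1/6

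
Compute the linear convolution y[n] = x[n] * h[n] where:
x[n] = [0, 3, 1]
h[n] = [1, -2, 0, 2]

y[n] = sum_k x[k]*h[n-k]. Output length = len(x) + len(h) - 1 = 3 + 4 - 1 = 6.
y[0] = 0*1 = 0
y[1] = 3*1 + 0*-2 = 3
y[2] = 1*1 + 3*-2 + 0*0 = -5
y[3] = 1*-2 + 3*0 + 0*2 = -2
y[4] = 1*0 + 3*2 = 6
y[5] = 1*2 = 2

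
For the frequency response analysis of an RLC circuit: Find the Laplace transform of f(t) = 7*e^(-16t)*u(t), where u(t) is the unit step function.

Standard Laplace transform pair:
e^(-at)*u(t) <-> 1/(s+a)
With a = 16: L{7*e^(-16t)*u(t)} = 7/(s+16), ROC: Re(s) > -16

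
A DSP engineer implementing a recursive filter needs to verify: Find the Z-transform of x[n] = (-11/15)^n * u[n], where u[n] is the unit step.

The Z-transform of a^n * u[n] is z/(z-a) for |z| > |a|.
Here a = -11/15, so X(z) = z/(z - (-11/15)) = 15z/(15z + 11)
ROC: |z| > 11/15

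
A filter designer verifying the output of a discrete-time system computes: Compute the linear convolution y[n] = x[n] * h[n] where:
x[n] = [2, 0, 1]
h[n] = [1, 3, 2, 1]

y[n] = sum_k x[k]*h[n-k]. Output length = len(x) + len(h) - 1 = 3 + 4 - 1 = 6.
y[0] = 2*1 = 2
y[1] = 0*1 + 2*3 = 6
y[2] = 1*1 + 0*3 + 2*2 = 5
y[3] = 1*3 + 0*2 + 2*1 = 5
y[4] = 1*2 + 0*1 = 2
y[5] = 1*1 = 1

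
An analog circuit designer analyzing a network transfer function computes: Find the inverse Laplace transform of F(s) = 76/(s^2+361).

Standard pair: w/(s^2+w^2) <-> sin(wt)*u(t)
Recognize w^2 = 361, so w = 19; numerator 76 = 4*19.
f(t) = 4*sin(19t)*u(t)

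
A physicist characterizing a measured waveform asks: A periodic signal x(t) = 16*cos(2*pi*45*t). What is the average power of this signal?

Average power of A*cos(wt) is A^2/2.
P = 16^2 / 2 = 256/2 = 128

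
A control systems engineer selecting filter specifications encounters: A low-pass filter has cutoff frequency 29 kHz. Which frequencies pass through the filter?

A low-pass filter passes all frequencies below the cutoff frequency 29 kHz and attenuates higher frequencies.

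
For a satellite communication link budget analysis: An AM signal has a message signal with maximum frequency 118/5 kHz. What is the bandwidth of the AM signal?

In AM (double-sideband), the bandwidth is twice the message frequency.
BW = 2 * f_m = 2 * 118/5 kHz = 236/5 kHz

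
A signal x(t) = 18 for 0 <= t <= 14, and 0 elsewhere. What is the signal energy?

Energy = integral of |x(t)|^2 dt over the signal duration
= 18^2 * 14 = 324 * 14 = 4536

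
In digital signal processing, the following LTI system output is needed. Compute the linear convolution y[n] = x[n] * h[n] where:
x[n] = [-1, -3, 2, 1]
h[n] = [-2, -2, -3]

y[n] = sum_k x[k]*h[n-k]. Output length = len(x) + len(h) - 1 = 4 + 3 - 1 = 6.
y[0] = -1*-2 = 2
y[1] = -3*-2 + -1*-2 = 8
y[2] = 2*-2 + -3*-2 + -1*-3 = 5
y[3] = 1*-2 + 2*-2 + -3*-3 = 3
y[4] = 1*-2 + 2*-3 = -8
y[5] = 1*-3 = -3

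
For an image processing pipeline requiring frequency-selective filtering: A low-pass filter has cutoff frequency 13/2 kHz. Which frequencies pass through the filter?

A low-pass filter passes all frequencies below the cutoff frequency 13/2 kHz and attenuates higher frequencies.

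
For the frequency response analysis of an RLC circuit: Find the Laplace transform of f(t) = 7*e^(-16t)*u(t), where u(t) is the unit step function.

Standard Laplace transform pair:
e^(-at)*u(t) <-> 1/(s+a)
With a = 16: L{7*e^(-16t)*u(t)} = 7/(s+16), ROC: Re(s) > -16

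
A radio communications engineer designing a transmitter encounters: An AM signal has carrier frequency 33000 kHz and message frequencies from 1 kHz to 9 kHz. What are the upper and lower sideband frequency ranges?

Upper sideband (USB) = fc + [fm_low, fm_high] = 33000 + [1, 9] = [33001, 33009] kHz
Lower sideband (LSB) = fc - [fm_high, fm_low] = 33000 - [9, 1] = [32991, 32999] kHz
Total occupied spectrum: 32991 kHz to 33009 kHz (plus carrier at 33000 kHz)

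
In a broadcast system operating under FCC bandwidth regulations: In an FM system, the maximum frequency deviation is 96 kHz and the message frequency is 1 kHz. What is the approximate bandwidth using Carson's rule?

Carson's rule: BW = 2*(delta_f + f_m)
= 2*(96 + 1) kHz = 194 kHz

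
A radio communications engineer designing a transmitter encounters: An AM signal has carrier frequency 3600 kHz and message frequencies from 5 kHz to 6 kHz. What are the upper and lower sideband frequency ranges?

Upper sideband (USB) = fc + [fm_low, fm_high] = 3600 + [5, 6] = [3605, 3606] kHz
Lower sideband (LSB) = fc - [fm_high, fm_low] = 3600 - [6, 5] = [3594, 3595] kHz
Total occupied spectrum: 3594 kHz to 3606 kHz (plus carrier at 3600 kHz)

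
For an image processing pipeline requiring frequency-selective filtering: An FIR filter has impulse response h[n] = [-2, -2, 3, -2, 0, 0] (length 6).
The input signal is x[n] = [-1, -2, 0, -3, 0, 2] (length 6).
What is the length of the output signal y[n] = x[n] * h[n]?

For linear convolution, the output length is:
len(y) = len(x) + len(h) - 1 = 6 + 6 - 1 = 11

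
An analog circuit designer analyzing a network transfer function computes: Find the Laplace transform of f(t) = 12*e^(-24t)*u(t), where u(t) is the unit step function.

Standard Laplace transform pair:
e^(-at)*u(t) <-> 1/(s+a)
With a = 24: L{12*e^(-24t)*u(t)} = 12/(s+24), ROC: Re(s) > -24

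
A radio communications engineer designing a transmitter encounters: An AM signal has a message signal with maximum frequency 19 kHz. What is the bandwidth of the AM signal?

In AM (double-sideband), the bandwidth is twice the message frequency.
BW = 2 * f_m = 2 * 19 kHz = 38 kHz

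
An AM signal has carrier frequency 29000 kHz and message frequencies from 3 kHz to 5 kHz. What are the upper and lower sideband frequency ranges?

Upper sideband (USB) = fc + [fm_low, fm_high] = 29000 + [3, 5] = [29003, 29005] kHz
Lower sideband (LSB) = fc - [fm_high, fm_low] = 29000 - [5, 3] = [28995, 28997] kHz
Total occupied spectrum: 28995 kHz to 29005 kHz (plus carrier at 29000 kHz)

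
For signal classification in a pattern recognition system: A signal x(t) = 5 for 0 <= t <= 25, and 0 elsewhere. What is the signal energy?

Energy = integral of |x(t)|^2 dt over the signal duration
= 5^2 * 25 = 25 * 25 = 625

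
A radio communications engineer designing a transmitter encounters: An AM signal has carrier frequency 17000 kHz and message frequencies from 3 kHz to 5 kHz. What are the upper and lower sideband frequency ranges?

Upper sideband (USB) = fc + [fm_low, fm_high] = 17000 + [3, 5] = [17003, 17005] kHz
Lower sideband (LSB) = fc - [fm_high, fm_low] = 17000 - [5, 3] = [16995, 16997] kHz
Total occupied spectrum: 16995 kHz to 17005 kHz (plus carrier at 17000 kHz)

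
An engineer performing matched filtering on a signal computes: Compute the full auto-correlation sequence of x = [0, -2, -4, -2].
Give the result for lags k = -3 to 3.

r_xx[k] = sum_m x[m]*x[m+k], indexed from 0, for k = -3 to 3:
  r_xx[-3] = x[3]*x[0] = 0
  r_xx[-2] = x[2]*x[0] + x[3]*x[1] = 4
  r_xx[-1] = x[1]*x[0] + x[2]*x[1] + x[3]*x[2] = 16
  r_xx[0] = x[0]*x[0] + x[1]*x[1] + x[2]*x[2] + x[3]*x[3] = 24
  r_xx[1] = x[0]*x[1] + x[1]*x[2] + x[2]*x[3] = 16
  r_xx[2] = x[0]*x[2] + x[1]*x[3] = 4
  r_xx[3] = x[0]*x[3] = 0
r_xx = [0, 4, 16, 24, 16, 4, 0]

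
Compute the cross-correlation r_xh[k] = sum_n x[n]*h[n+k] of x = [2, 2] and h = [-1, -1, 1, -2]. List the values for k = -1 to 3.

Both sequences indexed from 0 and zero outside their support.
Lags with overlap: k = -1 to 3.
  r_xh[-1] = x[1]*h[0] = -2
  r_xh[0] = x[0]*h[0] + x[1]*h[1] = -4
  r_xh[1] = x[0]*h[1] + x[1]*h[2] = 0
  r_xh[2] = x[0]*h[2] + x[1]*h[3] = -2
  r_xh[3] = x[0]*h[3] = -4
r_xh = [-2, -4, 0, -2, -4] (for k = -1, ..., 3)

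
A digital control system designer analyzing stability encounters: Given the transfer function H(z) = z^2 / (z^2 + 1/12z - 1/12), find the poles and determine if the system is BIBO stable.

Poles are roots of the denominator: z^2 + 1/12z - 1/12 = 0.
Quadratic formula: z = [-(1/12) +/- sqrt((1/12)^2 - 4*(-1/12))] / 2
Discriminant = 1/144 + 1/3 = 49/144; sqrt = 7/12.
z = (-1/12 +/- 7/12) / 2 => z = 1/4 or z = -1/3.
|p1| = 1/3, |p2| = 1/4.
For BIBO stability, all poles must lie inside the unit circle (|p| < 1).
System is STABLE since both |p| < 1.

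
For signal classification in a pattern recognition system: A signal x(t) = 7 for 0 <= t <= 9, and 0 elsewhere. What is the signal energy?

Energy = integral of |x(t)|^2 dt over the signal duration
= 7^2 * 9 = 49 * 9 = 441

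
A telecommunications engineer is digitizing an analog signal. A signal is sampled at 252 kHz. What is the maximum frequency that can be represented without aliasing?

The maximum frequency that can be represented without aliasing
is the Nyquist frequency: f_max = f_s / 2 = 252 kHz / 2 = 126 kHz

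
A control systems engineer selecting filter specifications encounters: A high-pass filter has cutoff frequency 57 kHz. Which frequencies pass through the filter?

A high-pass filter passes all frequencies above the cutoff frequency 57 kHz and attenuates lower frequencies.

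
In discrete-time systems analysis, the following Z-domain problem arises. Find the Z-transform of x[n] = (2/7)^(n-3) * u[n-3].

Time-shifting property: if X(z) = Z{x[n]}, then Z{x[n-d]} = z^(-d) * X(z)
X(z) = z/(z - 2/7) for x[n] = (2/7)^n * u[n]
Z{x[n-3]} = z^(-3) * z/(z - 2/7) = z^(-2)/(z - 2/7)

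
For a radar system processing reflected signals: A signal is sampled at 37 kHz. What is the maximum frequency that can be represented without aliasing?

The maximum frequency that can be represented without aliasing
is the Nyquist frequency: f_max = f_s / 2 = 37 kHz / 2 = 37/2 kHz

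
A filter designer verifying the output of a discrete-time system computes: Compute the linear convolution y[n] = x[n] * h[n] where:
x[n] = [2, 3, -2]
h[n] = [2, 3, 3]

y[n] = sum_k x[k]*h[n-k]. Output length = len(x) + len(h) - 1 = 3 + 3 - 1 = 5.
y[0] = 2*2 = 4
y[1] = 3*2 + 2*3 = 12
y[2] = -2*2 + 3*3 + 2*3 = 11
y[3] = -2*3 + 3*3 = 3
y[4] = -2*3 = -6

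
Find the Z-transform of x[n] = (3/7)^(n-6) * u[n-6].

Time-shifting property: if X(z) = Z{x[n]}, then Z{x[n-d]} = z^(-d) * X(z)
X(z) = z/(z - 3/7) for x[n] = (3/7)^n * u[n]
Z{x[n-6]} = z^(-6) * z/(z - 3/7) = z^(-5)/(z - 3/7)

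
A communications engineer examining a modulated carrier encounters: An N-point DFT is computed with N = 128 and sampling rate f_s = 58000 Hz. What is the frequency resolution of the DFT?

DFT frequency resolution = f_s / N
= 58000 / 128 = 3625/8 Hz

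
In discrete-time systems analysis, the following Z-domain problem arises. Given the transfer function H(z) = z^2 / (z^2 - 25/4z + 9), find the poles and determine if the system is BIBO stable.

Poles are roots of the denominator: z^2 - 25/4z + 9 = 0.
Quadratic formula: z = [-(-25/4) +/- sqrt((-25/4)^2 - 4*(9))] / 2
Discriminant = 625/16 - 36 = 49/16; sqrt = 7/4.
z = (25/4 +/- 7/4) / 2 => z = 4 or z = 9/4.
|p1| = 9/4, |p2| = 4.
For BIBO stability, all poles must lie inside the unit circle (|p| < 1).
System is UNSTABLE since at least one |p| >= 1.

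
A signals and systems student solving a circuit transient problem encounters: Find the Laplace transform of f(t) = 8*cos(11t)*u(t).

Standard pair: cos(wt)*u(t) <-> s/(s^2+w^2)
With w = 11: L{8*cos(11t)*u(t)} = 8s/(s^2+121)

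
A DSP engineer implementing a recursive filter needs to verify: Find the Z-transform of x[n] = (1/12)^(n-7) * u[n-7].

Time-shifting property: if X(z) = Z{x[n]}, then Z{x[n-d]} = z^(-d) * X(z)
X(z) = z/(z - 1/12) for x[n] = (1/12)^n * u[n]
Z{x[n-7]} = z^(-7) * z/(z - 1/12) = z^(-6)/(z - 1/12)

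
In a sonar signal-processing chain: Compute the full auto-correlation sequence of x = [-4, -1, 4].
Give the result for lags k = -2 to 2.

r_xx[k] = sum_m x[m]*x[m+k], indexed from 0, for k = -2 to 2:
  r_xx[-2] = x[2]*x[0] = -16
  r_xx[-1] = x[1]*x[0] + x[2]*x[1] = 0
  r_xx[0] = x[0]*x[0] + x[1]*x[1] + x[2]*x[2] = 33
  r_xx[1] = x[0]*x[1] + x[1]*x[2] = 0
  r_xx[2] = x[0]*x[2] = -16
r_xx = [-16, 0, 33, 0, -16]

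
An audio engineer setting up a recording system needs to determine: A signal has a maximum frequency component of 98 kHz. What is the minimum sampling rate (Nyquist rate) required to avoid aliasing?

By the Nyquist-Shannon sampling theorem,
the minimum sampling rate (Nyquist rate) must be at least 2 * f_max.
Nyquist rate = 2 * 98 kHz = 196 kHz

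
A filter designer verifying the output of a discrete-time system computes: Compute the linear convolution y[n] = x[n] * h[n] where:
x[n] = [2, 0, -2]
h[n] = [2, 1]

y[n] = sum_k x[k]*h[n-k]. Output length = len(x) + len(h) - 1 = 3 + 2 - 1 = 4.
y[0] = 2*2 = 4
y[1] = 0*2 + 2*1 = 2
y[2] = -2*2 + 0*1 = -4
y[3] = -2*1 = -2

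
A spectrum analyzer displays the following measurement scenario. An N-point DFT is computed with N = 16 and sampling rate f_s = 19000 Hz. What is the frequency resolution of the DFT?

DFT frequency resolution = f_s / N
= 19000 / 16 = 2375/2 Hz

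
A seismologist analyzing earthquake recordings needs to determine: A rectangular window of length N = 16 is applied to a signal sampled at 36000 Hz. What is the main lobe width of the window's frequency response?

For a rectangular window of length N,
the main lobe width in frequency is 2*f_s/N.
= 2*36000/16 = 4500 Hz
This determines the minimum frequency separation for resolving two sinusoids.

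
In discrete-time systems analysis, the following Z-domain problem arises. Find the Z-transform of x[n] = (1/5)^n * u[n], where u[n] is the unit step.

The Z-transform of a^n * u[n] is z/(z-a) for |z| > |a|.
Here a = 1/5, so X(z) = z/(z - (1/5)) = 5z/(5z - 1)
ROC: |z| > 1/5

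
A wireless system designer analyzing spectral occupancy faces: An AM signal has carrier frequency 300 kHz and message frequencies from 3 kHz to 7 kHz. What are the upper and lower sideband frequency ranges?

Upper sideband (USB) = fc + [fm_low, fm_high] = 300 + [3, 7] = [303, 307] kHz
Lower sideband (LSB) = fc - [fm_high, fm_low] = 300 - [7, 3] = [293, 297] kHz
Total occupied spectrum: 293 kHz to 307 kHz (plus carrier at 300 kHz)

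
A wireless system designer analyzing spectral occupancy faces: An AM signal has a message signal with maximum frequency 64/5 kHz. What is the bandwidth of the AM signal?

In AM (double-sideband), the bandwidth is twice the message frequency.
BW = 2 * f_m = 2 * 64/5 kHz = 128/5 kHz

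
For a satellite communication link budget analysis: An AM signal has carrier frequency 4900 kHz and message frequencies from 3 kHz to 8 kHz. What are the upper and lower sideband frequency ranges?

Upper sideband (USB) = fc + [fm_low, fm_high] = 4900 + [3, 8] = [4903, 4908] kHz
Lower sideband (LSB) = fc - [fm_high, fm_low] = 4900 - [8, 3] = [4892, 4897] kHz
Total occupied spectrum: 4892 kHz to 4908 kHz (plus carrier at 4900 kHz)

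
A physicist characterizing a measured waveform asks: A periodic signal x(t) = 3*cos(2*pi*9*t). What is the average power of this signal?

Average power of A*cos(wt) is A^2/2.
P = 3^2 / 2 = 9/2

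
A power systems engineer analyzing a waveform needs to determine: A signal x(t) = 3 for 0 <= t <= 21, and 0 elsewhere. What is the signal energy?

Energy = integral of |x(t)|^2 dt over the signal duration
= 3^2 * 21 = 9 * 21 = 189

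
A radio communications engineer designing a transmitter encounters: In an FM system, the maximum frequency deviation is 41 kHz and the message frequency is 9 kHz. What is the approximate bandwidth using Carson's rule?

Carson's rule: BW = 2*(delta_f + f_m)
= 2*(41 + 9) kHz = 100 kHz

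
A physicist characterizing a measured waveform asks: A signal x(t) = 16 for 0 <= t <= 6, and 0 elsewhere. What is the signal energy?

Energy = integral of |x(t)|^2 dt over the signal duration
= 16^2 * 6 = 256 * 6 = 1536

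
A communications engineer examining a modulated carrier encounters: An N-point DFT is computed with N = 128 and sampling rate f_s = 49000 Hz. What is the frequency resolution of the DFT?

DFT frequency resolution = f_s / N
= 49000 / 128 = 6125/16 Hz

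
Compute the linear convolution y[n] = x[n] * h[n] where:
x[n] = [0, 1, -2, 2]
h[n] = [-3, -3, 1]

y[n] = sum_k x[k]*h[n-k]. Output length = len(x) + len(h) - 1 = 4 + 3 - 1 = 6.
y[0] = 0*-3 = 0
y[1] = 1*-3 + 0*-3 = -3
y[2] = -2*-3 + 1*-3 + 0*1 = 3
y[3] = 2*-3 + -2*-3 + 1*1 = 1
y[4] = 2*-3 + -2*1 = -8
y[5] = 2*1 = 2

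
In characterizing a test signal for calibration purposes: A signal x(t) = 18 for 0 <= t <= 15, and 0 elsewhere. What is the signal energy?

Energy = integral of |x(t)|^2 dt over the signal duration
= 18^2 * 15 = 324 * 15 = 4860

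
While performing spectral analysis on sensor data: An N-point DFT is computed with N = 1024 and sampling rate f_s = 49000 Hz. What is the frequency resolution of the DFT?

DFT frequency resolution = f_s / N
= 49000 / 1024 = 6125/128 Hz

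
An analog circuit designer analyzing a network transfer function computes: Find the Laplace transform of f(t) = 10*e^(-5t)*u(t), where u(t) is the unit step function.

Standard Laplace transform pair:
e^(-at)*u(t) <-> 1/(s+a)
With a = 5: L{10*e^(-5t)*u(t)} = 10/(s+5), ROC: Re(s) > -5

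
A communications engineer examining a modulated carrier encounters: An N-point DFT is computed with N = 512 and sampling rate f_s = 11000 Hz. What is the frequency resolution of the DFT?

DFT frequency resolution = f_s / N
= 11000 / 512 = 1375/64 Hz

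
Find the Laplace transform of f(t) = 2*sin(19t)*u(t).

Standard pair: sin(wt)*u(t) <-> w/(s^2+w^2)
With w = 19: L{2*sin(19t)*u(t)} = 38/(s^2+361)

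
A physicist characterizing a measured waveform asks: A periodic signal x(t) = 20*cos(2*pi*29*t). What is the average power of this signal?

Average power of A*cos(wt) is A^2/2.
P = 20^2 / 2 = 400/2 = 200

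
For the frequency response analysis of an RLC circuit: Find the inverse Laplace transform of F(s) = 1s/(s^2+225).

Standard pair: s/(s^2+w^2) <-> cos(wt)*u(t)
With k=1, w=15: f(t) = cos(15t)*u(t)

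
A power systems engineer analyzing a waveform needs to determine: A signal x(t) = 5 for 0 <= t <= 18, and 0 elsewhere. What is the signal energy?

Energy = integral of |x(t)|^2 dt over the signal duration
= 5^2 * 18 = 25 * 18 = 450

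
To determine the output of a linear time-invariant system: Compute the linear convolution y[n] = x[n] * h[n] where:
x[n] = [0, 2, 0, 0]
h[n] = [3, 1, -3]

y[n] = sum_k x[k]*h[n-k]. Output length = len(x) + len(h) - 1 = 4 + 3 - 1 = 6.
y[0] = 0*3 = 0
y[1] = 2*3 + 0*1 = 6
y[2] = 0*3 + 2*1 + 0*-3 = 2
y[3] = 0*3 + 0*1 + 2*-3 = -6
y[4] = 0*1 + 0*-3 = 0
y[5] = 0*-3 = 0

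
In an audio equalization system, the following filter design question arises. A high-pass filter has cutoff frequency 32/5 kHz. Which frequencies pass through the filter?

A high-pass filter passes all frequencies above the cutoff frequency 32/5 kHz and attenuates lower frequencies.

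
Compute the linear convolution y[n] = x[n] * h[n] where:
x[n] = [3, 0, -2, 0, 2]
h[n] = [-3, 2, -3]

y[n] = sum_k x[k]*h[n-k]. Output length = len(x) + len(h) - 1 = 5 + 3 - 1 = 7.
y[0] = 3*-3 = -9
y[1] = 0*-3 + 3*2 = 6
y[2] = -2*-3 + 0*2 + 3*-3 = -3
y[3] = 0*-3 + -2*2 + 0*-3 = -4
y[4] = 2*-3 + 0*2 + -2*-3 = 0
y[5] = 2*2 + 0*-3 = 4
y[6] = 2*-3 = -6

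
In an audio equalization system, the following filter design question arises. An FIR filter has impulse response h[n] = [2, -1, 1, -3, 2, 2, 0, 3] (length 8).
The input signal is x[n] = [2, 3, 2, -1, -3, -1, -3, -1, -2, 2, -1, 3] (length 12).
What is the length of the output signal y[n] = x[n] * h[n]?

For linear convolution, the output length is:
len(y) = len(x) + len(h) - 1 = 12 + 8 - 1 = 19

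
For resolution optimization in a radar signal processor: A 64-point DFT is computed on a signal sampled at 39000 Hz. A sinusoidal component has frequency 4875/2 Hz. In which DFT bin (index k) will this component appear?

DFT frequency resolution = f_s/N = 39000/64 = 4875/8 Hz
Bin index k = f_signal / resolution = 4875/2 / 4875/8 = 4
The signal frequency 4875/2 Hz falls in DFT bin k = 4.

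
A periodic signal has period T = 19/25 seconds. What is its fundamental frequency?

The fundamental frequency is the reciprocal of the period.
f = 1/T = 1/(19/25) = 25/19 Hz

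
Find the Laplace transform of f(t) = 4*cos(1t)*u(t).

Standard pair: cos(wt)*u(t) <-> s/(s^2+w^2)
With w = 1: L{4*cos(1t)*u(t)} = 4s/(s^2+1)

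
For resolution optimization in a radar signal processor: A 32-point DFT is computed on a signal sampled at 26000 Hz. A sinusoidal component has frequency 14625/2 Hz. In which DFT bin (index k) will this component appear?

DFT frequency resolution = f_s/N = 26000/32 = 1625/2 Hz
Bin index k = f_signal / resolution = 14625/2 / 1625/2 = 9
The signal frequency 14625/2 Hz falls in DFT bin k = 9.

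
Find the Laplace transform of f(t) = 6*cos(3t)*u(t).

Standard pair: cos(wt)*u(t) <-> s/(s^2+w^2)
With w = 3: L{6*cos(3t)*u(t)} = 6s/(s^2+9)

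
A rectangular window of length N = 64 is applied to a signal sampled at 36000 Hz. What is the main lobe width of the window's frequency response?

For a rectangular window of length N,
the main lobe width in frequency is 2*f_s/N.
= 2*36000/64 = 1125 Hz
This determines the minimum frequency separation for resolving two sinusoids.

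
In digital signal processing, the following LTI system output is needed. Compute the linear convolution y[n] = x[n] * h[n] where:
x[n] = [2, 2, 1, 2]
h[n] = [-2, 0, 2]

y[n] = sum_k x[k]*h[n-k]. Output length = len(x) + len(h) - 1 = 4 + 3 - 1 = 6.
y[0] = 2*-2 = -4
y[1] = 2*-2 + 2*0 = -4
y[2] = 1*-2 + 2*0 + 2*2 = 2
y[3] = 2*-2 + 1*0 + 2*2 = 0
y[4] = 2*0 + 1*2 = 2
y[5] = 2*2 = 4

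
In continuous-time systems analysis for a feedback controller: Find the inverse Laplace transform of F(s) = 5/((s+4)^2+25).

Standard pair: w/((s+a)^2+w^2) <-> e^(-at)*sin(wt)*u(t)
With a=4, w=5: f(t) = e^(-4t)*sin(5t)*u(t)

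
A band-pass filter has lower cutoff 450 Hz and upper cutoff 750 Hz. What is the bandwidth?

Bandwidth = f_high - f_low
= 750 Hz - 450 Hz = 300 Hz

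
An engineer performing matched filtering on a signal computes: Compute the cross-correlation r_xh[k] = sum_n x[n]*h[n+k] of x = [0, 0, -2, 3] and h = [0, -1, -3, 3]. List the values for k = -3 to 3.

Both sequences indexed from 0 and zero outside their support.
Lags with overlap: k = -3 to 3.
  r_xh[-3] = x[3]*h[0] = 0
  r_xh[-2] = x[2]*h[0] + x[3]*h[1] = -3
  r_xh[-1] = x[1]*h[0] + x[2]*h[1] + x[3]*h[2] = -7
  r_xh[0] = x[0]*h[0] + x[1]*h[1] + x[2]*h[2] + x[3]*h[3] = 15
  r_xh[1] = x[0]*h[1] + x[1]*h[2] + x[2]*h[3] = -6
  r_xh[2] = x[0]*h[2] + x[1]*h[3] = 0
  r_xh[3] = x[0]*h[3] = 0
r_xh = [0, -3, -7, 15, -6, 0, 0] (for k = -3, ..., 3)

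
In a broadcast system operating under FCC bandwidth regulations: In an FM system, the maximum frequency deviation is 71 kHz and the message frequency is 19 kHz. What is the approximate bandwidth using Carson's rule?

Carson's rule: BW = 2*(delta_f + f_m)
= 2*(71 + 19) kHz = 180 kHz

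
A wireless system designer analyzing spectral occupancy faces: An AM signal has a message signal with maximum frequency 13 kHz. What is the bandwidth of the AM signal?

In AM (double-sideband), the bandwidth is twice the message frequency.
BW = 2 * f_m = 2 * 13 kHz = 26 kHz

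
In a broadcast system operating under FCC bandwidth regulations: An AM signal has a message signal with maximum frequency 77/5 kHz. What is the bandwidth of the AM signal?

In AM (double-sideband), the bandwidth is twice the message frequency.
BW = 2 * f_m = 2 * 77/5 kHz = 154/5 kHz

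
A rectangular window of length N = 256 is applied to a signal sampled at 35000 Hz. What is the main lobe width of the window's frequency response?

For a rectangular window of length N,
the main lobe width in frequency is 2*f_s/N.
= 2*35000/256 = 4375/16 Hz
This determines the minimum frequency separation for resolving two sinusoids.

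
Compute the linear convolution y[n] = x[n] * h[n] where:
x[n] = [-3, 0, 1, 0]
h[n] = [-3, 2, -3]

y[n] = sum_k x[k]*h[n-k]. Output length = len(x) + len(h) - 1 = 4 + 3 - 1 = 6.
y[0] = -3*-3 = 9
y[1] = 0*-3 + -3*2 = -6
y[2] = 1*-3 + 0*2 + -3*-3 = 6
y[3] = 0*-3 + 1*2 + 0*-3 = 2
y[4] = 0*2 + 1*-3 = -3
y[5] = 0*-3 = 0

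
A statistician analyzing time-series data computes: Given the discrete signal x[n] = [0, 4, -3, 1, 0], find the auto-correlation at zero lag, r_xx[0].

The auto-correlation at zero lag r_xx[0] equals the signal energy.
r_xx[0] = sum of x[n]^2 = 0^2 + 4^2 + (-3)^2 + 1^2 + 0^2
= 0 + 16 + 9 + 1 + 0 = 26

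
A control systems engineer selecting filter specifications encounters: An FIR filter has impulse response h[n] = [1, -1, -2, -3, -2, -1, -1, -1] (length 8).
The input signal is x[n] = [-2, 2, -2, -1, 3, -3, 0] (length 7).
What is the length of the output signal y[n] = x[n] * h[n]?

For linear convolution, the output length is:
len(y) = len(x) + len(h) - 1 = 7 + 8 - 1 = 14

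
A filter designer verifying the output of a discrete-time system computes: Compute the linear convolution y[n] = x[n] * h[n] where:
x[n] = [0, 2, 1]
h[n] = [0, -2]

y[n] = sum_k x[k]*h[n-k]. Output length = len(x) + len(h) - 1 = 3 + 2 - 1 = 4.
y[0] = 0*0 = 0
y[1] = 2*0 + 0*-2 = 0
y[2] = 1*0 + 2*-2 = -4
y[3] = 1*-2 = -2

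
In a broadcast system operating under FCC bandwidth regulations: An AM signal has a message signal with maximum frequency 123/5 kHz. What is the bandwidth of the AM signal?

In AM (double-sideband), the bandwidth is twice the message frequency.
BW = 2 * f_m = 2 * 123/5 kHz = 246/5 kHz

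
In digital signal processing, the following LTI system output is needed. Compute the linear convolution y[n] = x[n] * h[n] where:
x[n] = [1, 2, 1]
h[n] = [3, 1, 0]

y[n] = sum_k x[k]*h[n-k]. Output length = len(x) + len(h) - 1 = 3 + 3 - 1 = 5.
y[0] = 1*3 = 3
y[1] = 2*3 + 1*1 = 7
y[2] = 1*3 + 2*1 + 1*0 = 5
y[3] = 1*1 + 2*0 = 1
y[4] = 1*0 = 0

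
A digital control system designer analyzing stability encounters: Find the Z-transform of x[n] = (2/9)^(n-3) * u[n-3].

Time-shifting property: if X(z) = Z{x[n]}, then Z{x[n-d]} = z^(-d) * X(z)
X(z) = z/(z - 2/9) for x[n] = (2/9)^n * u[n]
Z{x[n-3]} = z^(-3) * z/(z - 2/9) = z^(-2)/(z - 2/9)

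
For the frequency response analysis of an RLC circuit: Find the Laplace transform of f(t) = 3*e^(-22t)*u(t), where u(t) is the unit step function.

Standard Laplace transform pair:
e^(-at)*u(t) <-> 1/(s+a)
With a = 22: L{3*e^(-22t)*u(t)} = 3/(s+22), ROC: Re(s) > -22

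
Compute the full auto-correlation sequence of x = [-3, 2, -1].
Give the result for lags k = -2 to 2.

r_xx[k] = sum_m x[m]*x[m+k], indexed from 0, for k = -2 to 2:
  r_xx[-2] = x[2]*x[0] = 3
  r_xx[-1] = x[1]*x[0] + x[2]*x[1] = -8
  r_xx[0] = x[0]*x[0] + x[1]*x[1] + x[2]*x[2] = 14
  r_xx[1] = x[0]*x[1] + x[1]*x[2] = -8
  r_xx[2] = x[0]*x[2] = 3
r_xx = [3, -8, 14, -8, 3]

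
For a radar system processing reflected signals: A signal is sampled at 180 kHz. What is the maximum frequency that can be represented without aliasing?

The maximum frequency that can be represented without aliasing
is the Nyquist frequency: f_max = f_s / 2 = 180 kHz / 2 = 90 kHz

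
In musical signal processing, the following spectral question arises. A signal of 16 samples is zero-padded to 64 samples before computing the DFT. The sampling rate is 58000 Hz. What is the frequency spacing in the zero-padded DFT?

Original DFT: N = 16, resolution = f_s/N = 58000/16 = 3625 Hz
Zero-padded DFT: N = 64, resolution = f_s/N = 58000/64 = 3625/4 Hz
Zero-padding interpolates the spectrum (finer frequency grid)
but does NOT improve the true spectral resolution (ability to resolve close frequencies).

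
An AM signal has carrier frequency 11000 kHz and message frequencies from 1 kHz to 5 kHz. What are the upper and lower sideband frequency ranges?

Upper sideband (USB) = fc + [fm_low, fm_high] = 11000 + [1, 5] = [11001, 11005] kHz
Lower sideband (LSB) = fc - [fm_high, fm_low] = 11000 - [5, 1] = [10995, 10999] kHz
Total occupied spectrum: 10995 kHz to 11005 kHz (plus carrier at 11000 kHz)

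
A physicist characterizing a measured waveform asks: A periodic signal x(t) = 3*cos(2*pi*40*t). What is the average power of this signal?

Average power of A*cos(wt) is A^2/2.
P = 3^2 / 2 = 9/2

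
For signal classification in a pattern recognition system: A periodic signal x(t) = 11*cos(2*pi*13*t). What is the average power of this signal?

Average power of A*cos(wt) is A^2/2.
P = 11^2 / 2 = 121/2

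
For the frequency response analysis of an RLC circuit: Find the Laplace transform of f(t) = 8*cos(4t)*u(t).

Standard pair: cos(wt)*u(t) <-> s/(s^2+w^2)
With w = 4: L{8*cos(4t)*u(t)} = 8s/(s^2+16)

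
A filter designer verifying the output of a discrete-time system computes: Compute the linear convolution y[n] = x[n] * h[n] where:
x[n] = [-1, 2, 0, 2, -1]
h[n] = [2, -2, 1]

y[n] = sum_k x[k]*h[n-k]. Output length = len(x) + len(h) - 1 = 5 + 3 - 1 = 7.
y[0] = -1*2 = -2
y[1] = 2*2 + -1*-2 = 6
y[2] = 0*2 + 2*-2 + -1*1 = -5
y[3] = 2*2 + 0*-2 + 2*1 = 6
y[4] = -1*2 + 2*-2 + 0*1 = -6
y[5] = -1*-2 + 2*1 = 4
y[6] = -1*1 = -1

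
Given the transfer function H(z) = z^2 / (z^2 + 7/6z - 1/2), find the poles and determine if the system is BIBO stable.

Poles are roots of the denominator: z^2 + 7/6z - 1/2 = 0.
Quadratic formula: z = [-(7/6) +/- sqrt((7/6)^2 - 4*(-1/2))] / 2
Discriminant = 49/36 + 2 = 121/36; sqrt = 11/6.
z = (-7/6 +/- 11/6) / 2 => z = 1/3 or z = -3/2.
|p1| = 3/2, |p2| = 1/3.
For BIBO stability, all poles must lie inside the unit circle (|p| < 1).
System is UNSTABLE since at least one |p| >= 1.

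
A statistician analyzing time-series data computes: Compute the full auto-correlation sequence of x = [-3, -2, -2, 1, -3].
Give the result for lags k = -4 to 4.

r_xx[k] = sum_m x[m]*x[m+k], indexed from 0, for k = -4 to 4:
  r_xx[-4] = x[4]*x[0] = 9
  r_xx[-3] = x[3]*x[0] + x[4]*x[1] = 3
  r_xx[-2] = x[2]*x[0] + x[3]*x[1] + x[4]*x[2] = 10
  r_xx[-1] = x[1]*x[0] + x[2]*x[1] + x[3]*x[2] + x[4]*x[3] = 5
  r_xx[0] = x[0]*x[0] + x[1]*x[1] + x[2]*x[2] + x[3]*x[3] + x[4]*x[4] = 27
  r_xx[1] = x[0]*x[1] + x[1]*x[2] + x[2]*x[3] + x[3]*x[4] = 5
  r_xx[2] = x[0]*x[2] + x[1]*x[3] + x[2]*x[4] = 10
  r_xx[3] = x[0]*x[3] + x[1]*x[4] = 3
  r_xx[4] = x[0]*x[4] = 9
r_xx = [9, 3, 10, 5, 27, 5, 10, 3, 9]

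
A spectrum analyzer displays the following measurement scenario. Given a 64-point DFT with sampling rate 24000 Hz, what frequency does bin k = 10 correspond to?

The frequency of DFT bin k is: f_k = k * f_s / N
f_10 = 10 * 24000 / 64 = 3750 Hz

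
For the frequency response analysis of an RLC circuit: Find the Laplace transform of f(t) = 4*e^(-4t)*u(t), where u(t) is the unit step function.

Standard Laplace transform pair:
e^(-at)*u(t) <-> 1/(s+a)
With a = 4: L{4*e^(-4t)*u(t)} = 4/(s+4), ROC: Re(s) > -4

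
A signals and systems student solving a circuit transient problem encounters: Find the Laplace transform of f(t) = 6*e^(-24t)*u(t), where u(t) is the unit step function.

Standard Laplace transform pair:
e^(-at)*u(t) <-> 1/(s+a)
With a = 24: L{6*e^(-24t)*u(t)} = 6/(s+24), ROC: Re(s) > -24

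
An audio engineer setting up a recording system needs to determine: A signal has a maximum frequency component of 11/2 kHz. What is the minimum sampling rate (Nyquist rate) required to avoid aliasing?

By the Nyquist-Shannon sampling theorem,
the minimum sampling rate (Nyquist rate) must be at least 2 * f_max.
Nyquist rate = 2 * 11/2 kHz = 11 kHz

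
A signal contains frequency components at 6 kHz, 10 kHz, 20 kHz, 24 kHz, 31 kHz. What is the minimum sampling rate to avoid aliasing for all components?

The highest frequency component is f_max = 31 kHz.
Nyquist rate = 2 * f_max = 2 * 31 kHz = 62 kHz.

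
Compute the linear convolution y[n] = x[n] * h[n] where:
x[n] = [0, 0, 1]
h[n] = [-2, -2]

y[n] = sum_k x[k]*h[n-k]. Output length = len(x) + len(h) - 1 = 3 + 2 - 1 = 4.
y[0] = 0*-2 = 0
y[1] = 0*-2 + 0*-2 = 0
y[2] = 1*-2 + 0*-2 = -2
y[3] = 1*-2 = -2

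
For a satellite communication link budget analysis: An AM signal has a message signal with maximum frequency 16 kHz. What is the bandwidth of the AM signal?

In AM (double-sideband), the bandwidth is twice the message frequency.
BW = 2 * f_m = 2 * 16 kHz = 32 kHz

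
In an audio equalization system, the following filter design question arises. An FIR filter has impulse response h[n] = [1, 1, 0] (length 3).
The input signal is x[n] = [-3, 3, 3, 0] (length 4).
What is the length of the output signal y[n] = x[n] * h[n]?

For linear convolution, the output length is:
len(y) = len(x) + len(h) - 1 = 4 + 3 - 1 = 6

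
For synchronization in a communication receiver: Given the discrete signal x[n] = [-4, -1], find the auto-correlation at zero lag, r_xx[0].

The auto-correlation at zero lag r_xx[0] equals the signal energy.
r_xx[0] = sum of x[n]^2 = (-4)^2 + (-1)^2
= 16 + 1 = 17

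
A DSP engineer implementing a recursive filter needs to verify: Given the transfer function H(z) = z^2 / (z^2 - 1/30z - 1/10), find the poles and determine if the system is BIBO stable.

Poles are roots of the denominator: z^2 - 1/30z - 1/10 = 0.
Quadratic formula: z = [-(-1/30) +/- sqrt((-1/30)^2 - 4*(-1/10))] / 2
Discriminant = 1/900 + 2/5 = 361/900; sqrt = 19/30.
z = (1/30 +/- 19/30) / 2 => z = 1/3 or z = -3/10.
|p1| = 1/3, |p2| = 3/10.
For BIBO stability, all poles must lie inside the unit circle (|p| < 1).
System is STABLE since both |p| < 1.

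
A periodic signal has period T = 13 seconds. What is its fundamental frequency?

The fundamental frequency is the reciprocal of the period.
f = 1/T = 1/(13) = 1/13 Hz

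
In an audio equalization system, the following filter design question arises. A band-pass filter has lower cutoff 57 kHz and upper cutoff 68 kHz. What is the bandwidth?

Bandwidth = f_high - f_low
= 68 kHz - 57 kHz = 11 kHz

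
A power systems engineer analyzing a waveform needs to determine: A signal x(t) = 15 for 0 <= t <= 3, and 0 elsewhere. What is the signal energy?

Energy = integral of |x(t)|^2 dt over the signal duration
= 15^2 * 3 = 225 * 3 = 675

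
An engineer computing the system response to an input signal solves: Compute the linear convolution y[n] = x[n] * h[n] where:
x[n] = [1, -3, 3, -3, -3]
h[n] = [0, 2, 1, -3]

y[n] = sum_k x[k]*h[n-k]. Output length = len(x) + len(h) - 1 = 5 + 4 - 1 = 8.
y[0] = 1*0 = 0
y[1] = -3*0 + 1*2 = 2
y[2] = 3*0 + -3*2 + 1*1 = -5
y[3] = -3*0 + 3*2 + -3*1 + 1*-3 = 0
y[4] = -3*0 + -3*2 + 3*1 + -3*-3 = 6
y[5] = -3*2 + -3*1 + 3*-3 = -18
y[6] = -3*1 + -3*-3 = 6
y[7] = -3*-3 = 9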